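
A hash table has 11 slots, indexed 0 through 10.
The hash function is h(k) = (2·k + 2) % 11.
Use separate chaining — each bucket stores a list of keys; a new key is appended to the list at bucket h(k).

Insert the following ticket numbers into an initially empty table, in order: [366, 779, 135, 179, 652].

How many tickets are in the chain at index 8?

Insert 366: h=8, bucket 8 empty → new chain.
Insert 779: h=9, bucket 9 empty → new chain.
Insert 135: h=8, bucket 8 nonempty → append to chain.
Insert 179: h=8, bucket 8 nonempty → append to chain.
Insert 652: h=8, bucket 8 nonempty → append to chain.
Final buckets:
0: -
1: -
2: -
3: -
4: -
5: -
6: -
7: -
8: 366 -> 135 -> 179 -> 652
9: 779
10: -

4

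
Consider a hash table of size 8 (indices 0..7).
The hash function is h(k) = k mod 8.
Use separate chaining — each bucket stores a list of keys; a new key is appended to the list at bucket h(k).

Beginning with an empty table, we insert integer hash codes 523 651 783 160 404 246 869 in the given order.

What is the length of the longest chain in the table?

2

523 → bucket 3
651 → bucket 3 (collision)
783 → bucket 7
160 → bucket 0
404 → bucket 4
246 → bucket 6
869 → bucket 5
Final buckets:
0: 160
1: -
2: -
3: 523 -> 651
4: 404
5: 869
6: 246
7: 783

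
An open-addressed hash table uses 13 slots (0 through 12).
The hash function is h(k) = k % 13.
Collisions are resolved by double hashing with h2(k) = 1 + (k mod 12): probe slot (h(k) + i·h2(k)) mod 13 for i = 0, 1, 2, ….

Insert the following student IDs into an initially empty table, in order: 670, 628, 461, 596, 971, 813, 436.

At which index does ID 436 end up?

Insert 670: h=7, slot 7 empty → index 7.
Insert 628: h=4, slot 4 empty → index 4.
Insert 461: h=6, slot 6 empty → index 6.
Insert 596: h=11, slot 11 empty → index 11.
Insert 971: h=9, slot 9 empty → index 9.
Insert 813: h=7, h2=10, slots 7,4 occupied → index 1.
Insert 436: h=7, h2=5, slot 7 occupied → index 12.
Table: [-, 813, -, -, 628, -, 461, 670, -, 971, -, 596, 436]

12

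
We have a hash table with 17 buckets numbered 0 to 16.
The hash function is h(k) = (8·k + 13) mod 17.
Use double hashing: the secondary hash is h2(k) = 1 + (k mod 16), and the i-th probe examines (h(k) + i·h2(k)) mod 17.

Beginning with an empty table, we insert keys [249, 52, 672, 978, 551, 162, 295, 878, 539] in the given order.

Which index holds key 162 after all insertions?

249 hashes to 16; slot 16 is free => place at 16.
52 hashes to 4; slot 4 is free => place at 4.
672 hashes to 0; slot 0 is free => place at 0.
978 hashes to 0, h2=3; 0 taken => place at 3.
551 hashes to 1; slot 1 is free => place at 1.
162 hashes to 0, h2=3; 0,3 taken => place at 6.
295 hashes to 10; slot 10 is free => place at 10.
878 hashes to 16, h2=15; 16 taken => place at 14.
539 hashes to 7; slot 7 is free => place at 7.
Table: [672, 551, —, 978, 52, —, 162, 539, —, —, 295, —, —, —, 878, —, 249]

6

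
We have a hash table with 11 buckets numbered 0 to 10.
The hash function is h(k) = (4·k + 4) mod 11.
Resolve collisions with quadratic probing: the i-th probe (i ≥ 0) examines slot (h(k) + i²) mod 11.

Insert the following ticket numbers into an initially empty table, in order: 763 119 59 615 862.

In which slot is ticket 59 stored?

10

Insert 763: h=9, slot 9 empty => index 9.
Insert 119: h=7, slot 7 empty => index 7.
Insert 59: h=9, slot 9 occupied => index 10.
Insert 615: h=0, slot 0 empty => index 0.
Insert 862: h=9, slots 9,10 occupied => index 2.
Table: [615, _, 862, _, _, _, _, 119, _, 763, 59]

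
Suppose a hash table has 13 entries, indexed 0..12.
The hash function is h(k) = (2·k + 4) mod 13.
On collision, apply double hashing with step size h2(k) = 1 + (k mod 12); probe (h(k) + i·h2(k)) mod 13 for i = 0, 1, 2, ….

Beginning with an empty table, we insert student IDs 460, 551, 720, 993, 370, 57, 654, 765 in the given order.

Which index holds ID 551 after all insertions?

460 hashes to 1; slot 1 is free => place at 1.
551 hashes to 1, h2=12; 1 taken => place at 0.
720 hashes to 1, h2=1; 1 taken => place at 2.
993 hashes to 1, h2=10; 1 taken => place at 11.
370 hashes to 3; slot 3 is free => place at 3.
57 hashes to 1, h2=10; 1,11 taken => place at 8.
654 hashes to 12; slot 12 is free => place at 12.
765 hashes to 0, h2=10; 0 taken => place at 10.
Table: [551, 460, 720, 370, _, _, _, _, 57, _, 765, 993, 654]

0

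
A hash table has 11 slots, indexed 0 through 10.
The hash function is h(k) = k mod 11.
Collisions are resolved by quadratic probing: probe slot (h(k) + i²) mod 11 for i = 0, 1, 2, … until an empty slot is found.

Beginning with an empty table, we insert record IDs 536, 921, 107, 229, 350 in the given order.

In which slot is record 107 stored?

1

536 hashes to 8; slot 8 is free → place at 8.
921 hashes to 8; 8 taken → place at 9.
107 hashes to 8; 8,9 taken → place at 1.
229 hashes to 9; 9 taken → place at 10.
350 hashes to 9; 9,10 taken → place at 2.
Table: [_, 107, 350, _, _, _, _, _, 536, 921, 229]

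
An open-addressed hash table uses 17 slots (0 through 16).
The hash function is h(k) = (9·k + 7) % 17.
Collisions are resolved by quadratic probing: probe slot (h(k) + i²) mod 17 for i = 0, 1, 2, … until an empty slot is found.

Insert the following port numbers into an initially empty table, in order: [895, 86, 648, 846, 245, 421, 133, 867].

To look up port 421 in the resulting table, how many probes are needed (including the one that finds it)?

895: h=4 -> slot 4
86: h=16 -> slot 16
648: h=8 -> slot 8
846: h=5 -> slot 5
245: h=2 -> slot 2
421: h=5, probe 5,6 -> slot 6
133: h=14 -> slot 14
867: h=7 -> slot 7
Table: [—, —, 245, —, 895, 846, 421, 867, 648, —, —, —, —, —, 133, —, 86]
Lookup 421: h=5, probe 5,6 → found at 6.

2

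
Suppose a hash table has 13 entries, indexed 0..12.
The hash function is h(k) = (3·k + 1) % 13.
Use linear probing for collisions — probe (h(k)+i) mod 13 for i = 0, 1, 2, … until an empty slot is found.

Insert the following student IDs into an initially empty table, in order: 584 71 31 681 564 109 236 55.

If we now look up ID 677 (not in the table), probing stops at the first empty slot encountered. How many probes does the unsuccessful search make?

584 hashes to 11; slot 11 is free → place at 11.
71 hashes to 6; slot 6 is free → place at 6.
31 hashes to 3; slot 3 is free → place at 3.
681 hashes to 3; 3 taken → place at 4.
564 hashes to 3; 3,4 taken → place at 5.
109 hashes to 3; 3,4,5,6 taken → place at 7.
236 hashes to 7; 7 taken → place at 8.
55 hashes to 10; slot 10 is free → place at 10.
Table: [-, -, -, 31, 681, 564, 71, 109, 236, -, 55, 584, -]
Lookup 677: h=4, probe 4,5,6,7,8,9 → slot 9 empty, not found.

6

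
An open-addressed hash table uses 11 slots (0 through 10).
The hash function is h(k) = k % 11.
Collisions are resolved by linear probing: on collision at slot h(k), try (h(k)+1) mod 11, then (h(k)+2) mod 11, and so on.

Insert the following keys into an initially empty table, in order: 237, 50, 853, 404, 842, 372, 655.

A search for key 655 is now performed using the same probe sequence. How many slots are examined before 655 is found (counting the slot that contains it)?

237: h=6 -> slot 6
50: h=6, probe 6,7 -> slot 7
853: h=6, probe 6,7,8 -> slot 8
404: h=8, probe 8,9 -> slot 9
842: h=6, probe 6,7,8,9,10 -> slot 10
372: h=9, probe 9,10,0 -> slot 0
655: h=6, probe 6,7,8,9,10,0,1 -> slot 1
Table: [372, 655, —, —, —, —, 237, 50, 853, 404, 842]
Lookup 655: h=6, probe 6,7,8,9,10,0,1 → found at 1.

7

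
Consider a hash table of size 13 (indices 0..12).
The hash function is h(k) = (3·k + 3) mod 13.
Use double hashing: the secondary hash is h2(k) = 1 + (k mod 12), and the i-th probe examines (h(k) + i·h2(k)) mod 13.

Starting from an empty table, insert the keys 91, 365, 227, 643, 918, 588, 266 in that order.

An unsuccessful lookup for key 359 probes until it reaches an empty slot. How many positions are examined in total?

Insert 91: h=3, slot 3 empty => index 3.
Insert 365: h=6, slot 6 empty => index 6.
Insert 227: h=8, slot 8 empty => index 8.
Insert 643: h=8, h2=8, slots 8,3 occupied => index 11.
Insert 918: h=1, slot 1 empty => index 1.
Insert 588: h=12, slot 12 empty => index 12.
Insert 266: h=8, h2=3, slots 8,11,1 occupied => index 4.
Table: [-, 918, -, 91, 266, -, 365, -, 227, -, -, 643, 588]
Lookup 359: h=1, h2=12, probe 1,0 → slot 0 empty, not found.

2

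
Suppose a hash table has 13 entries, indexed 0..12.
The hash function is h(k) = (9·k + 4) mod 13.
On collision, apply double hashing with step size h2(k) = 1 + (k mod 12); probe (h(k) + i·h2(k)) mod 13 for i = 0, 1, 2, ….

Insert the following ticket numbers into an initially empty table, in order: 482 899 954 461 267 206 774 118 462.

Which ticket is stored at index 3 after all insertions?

482: h=0 → slot 0
899: h=9 → slot 9
954: h=10 → slot 10
461: h=6 → slot 6
267: h=2 → slot 2
206: h=12 → slot 12
774: h=2, h2=7, probe 2,9,3 → slot 3
118: h=0, h2=11, probe 0,11 → slot 11
462: h=2, h2=7, probe 2,9,3,10,4 → slot 4
Table: [482, -, 267, 774, 462, -, 461, -, -, 899, 954, 118, 206]

774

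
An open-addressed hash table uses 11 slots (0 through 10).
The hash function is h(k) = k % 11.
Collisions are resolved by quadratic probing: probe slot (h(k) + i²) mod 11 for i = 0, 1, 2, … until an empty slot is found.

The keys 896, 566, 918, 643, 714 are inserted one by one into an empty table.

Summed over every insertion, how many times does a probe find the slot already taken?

6

Insert 896: h=5, slot 5 empty => index 5.
Insert 566: h=5, slot 5 occupied => index 6.
Insert 918: h=5, slots 5,6 occupied => index 9.
Insert 643: h=5, slots 5,6,9 occupied => index 3.
Insert 714: h=10, slot 10 empty => index 10.
Table: [., ., ., 643, ., 896, 566, ., ., 918, 714]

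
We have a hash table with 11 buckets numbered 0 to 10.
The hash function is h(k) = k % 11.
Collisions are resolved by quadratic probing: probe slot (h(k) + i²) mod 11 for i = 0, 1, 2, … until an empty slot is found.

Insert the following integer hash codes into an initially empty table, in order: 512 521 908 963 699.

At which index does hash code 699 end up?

Insert 512: h=6, slot 6 empty => index 6.
Insert 521: h=4, slot 4 empty => index 4.
Insert 908: h=6, slot 6 occupied => index 7.
Insert 963: h=6, slots 6,7 occupied => index 10.
Insert 699: h=6, slots 6,7,10,4 occupied => index 0.
Table: [699, _, _, _, 521, _, 512, 908, _, _, 963]

0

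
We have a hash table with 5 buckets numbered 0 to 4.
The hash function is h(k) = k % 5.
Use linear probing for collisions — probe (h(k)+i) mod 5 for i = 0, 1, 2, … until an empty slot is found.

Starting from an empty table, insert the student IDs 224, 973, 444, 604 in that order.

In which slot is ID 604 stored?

1

Insert 224: h=4, slot 4 empty → index 4.
Insert 973: h=3, slot 3 empty → index 3.
Insert 444: h=4, slot 4 occupied → index 0.
Insert 604: h=4, slots 4,0 occupied → index 1.
Table: [444, 604, ∅, 973, 224]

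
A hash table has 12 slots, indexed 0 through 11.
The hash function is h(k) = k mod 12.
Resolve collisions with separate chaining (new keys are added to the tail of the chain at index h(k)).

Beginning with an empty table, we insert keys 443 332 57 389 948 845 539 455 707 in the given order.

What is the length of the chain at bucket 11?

Insert 443: h=11, bucket 11 empty → new chain.
Insert 332: h=8, bucket 8 empty → new chain.
Insert 57: h=9, bucket 9 empty → new chain.
Insert 389: h=5, bucket 5 empty → new chain.
Insert 948: h=0, bucket 0 empty → new chain.
Insert 845: h=5, bucket 5 nonempty → append to chain.
Insert 539: h=11, bucket 11 nonempty → append to chain.
Insert 455: h=11, bucket 11 nonempty → append to chain.
Insert 707: h=11, bucket 11 nonempty → append to chain.
Final buckets:
0: 948
1: -
2: -
3: -
4: -
5: 389 -> 845
6: -
7: -
8: 332
9: 57
10: -
11: 443 -> 539 -> 455 -> 707

4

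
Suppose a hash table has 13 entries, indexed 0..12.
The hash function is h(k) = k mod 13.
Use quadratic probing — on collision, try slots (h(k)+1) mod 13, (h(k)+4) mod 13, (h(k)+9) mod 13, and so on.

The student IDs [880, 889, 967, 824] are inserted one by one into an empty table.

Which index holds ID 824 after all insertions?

1

880 hashes to 9; slot 9 is free => place at 9.
889 hashes to 5; slot 5 is free => place at 5.
967 hashes to 5; 5 taken => place at 6.
824 hashes to 5; 5,6,9 taken => place at 1.
Table: [_, 824, _, _, _, 889, 967, _, _, 880, _, _, _]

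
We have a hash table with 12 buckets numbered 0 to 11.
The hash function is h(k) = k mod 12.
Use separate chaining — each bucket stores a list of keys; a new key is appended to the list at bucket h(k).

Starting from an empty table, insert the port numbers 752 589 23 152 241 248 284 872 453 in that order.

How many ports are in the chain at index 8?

5

752 → bucket 8
589 → bucket 1
23 → bucket 11
152 → bucket 8 (collision)
241 → bucket 1 (collision)
248 → bucket 8 (collision)
284 → bucket 8 (collision)
872 → bucket 8 (collision)
453 → bucket 9
Final buckets:
0: ∅
1: 589 -> 241
2: ∅
3: ∅
4: ∅
5: ∅
6: ∅
7: ∅
8: 752 -> 152 -> 248 -> 284 -> 872
9: 453
10: ∅
11: 23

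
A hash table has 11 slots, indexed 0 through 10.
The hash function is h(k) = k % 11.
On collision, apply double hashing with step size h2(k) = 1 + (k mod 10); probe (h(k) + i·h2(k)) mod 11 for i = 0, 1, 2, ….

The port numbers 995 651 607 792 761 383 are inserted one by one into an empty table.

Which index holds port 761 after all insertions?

4

Insert 995: h=5, slot 5 empty → index 5.
Insert 651: h=2, slot 2 empty → index 2.
Insert 607: h=2, h2=8, slot 2 occupied → index 10.
Insert 792: h=0, slot 0 empty → index 0.
Insert 761: h=2, h2=2, slot 2 occupied → index 4.
Insert 383: h=9, slot 9 empty → index 9.
Table: [792, -, 651, -, 761, 995, -, -, -, 383, 607]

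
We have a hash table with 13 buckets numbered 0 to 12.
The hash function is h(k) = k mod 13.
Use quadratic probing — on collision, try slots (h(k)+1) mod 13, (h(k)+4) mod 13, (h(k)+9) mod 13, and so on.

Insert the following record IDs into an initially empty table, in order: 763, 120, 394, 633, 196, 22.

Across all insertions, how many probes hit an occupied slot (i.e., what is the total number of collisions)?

Insert 763: h=9, slot 9 empty → index 9.
Insert 120: h=3, slot 3 empty → index 3.
Insert 394: h=4, slot 4 empty → index 4.
Insert 633: h=9, slot 9 occupied → index 10.
Insert 196: h=1, slot 1 empty → index 1.
Insert 22: h=9, slots 9,10 occupied → index 0.
Table: [22, 196, -, 120, 394, -, -, -, -, 763, 633, -, -]

3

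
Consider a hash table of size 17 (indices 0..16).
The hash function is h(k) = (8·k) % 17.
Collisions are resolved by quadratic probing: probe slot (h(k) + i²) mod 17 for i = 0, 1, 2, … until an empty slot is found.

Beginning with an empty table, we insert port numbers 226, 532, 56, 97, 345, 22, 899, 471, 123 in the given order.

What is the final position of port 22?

Insert 226: h=6, slot 6 empty → index 6.
Insert 532: h=6, slot 6 occupied → index 7.
Insert 56: h=6, slots 6,7 occupied → index 10.
Insert 97: h=11, slot 11 empty → index 11.
Insert 345: h=6, slots 6,7,10 occupied → index 15.
Insert 22: h=6, slots 6,7,10,15 occupied → index 5.
Insert 899: h=1, slot 1 empty → index 1.
Insert 471: h=11, slot 11 occupied → index 12.
Insert 123: h=15, slot 15 occupied → index 16.
Table: [—, 899, —, —, —, 22, 226, 532, —, —, 56, 97, 471, —, —, 345, 123]

5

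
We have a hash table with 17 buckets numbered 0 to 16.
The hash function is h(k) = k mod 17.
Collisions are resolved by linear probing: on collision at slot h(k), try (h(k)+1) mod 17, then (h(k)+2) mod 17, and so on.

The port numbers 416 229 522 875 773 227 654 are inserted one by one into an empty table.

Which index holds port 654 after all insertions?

13

416: h=8 => slot 8
229: h=8, probe 8,9 => slot 9
522: h=12 => slot 12
875: h=8, probe 8,9,10 => slot 10
773: h=8, probe 8,9,10,11 => slot 11
227: h=6 => slot 6
654: h=8, probe 8,9,10,11,12,13 => slot 13
Table: [—, —, —, —, —, —, 227, —, 416, 229, 875, 773, 522, 654, —, —, —]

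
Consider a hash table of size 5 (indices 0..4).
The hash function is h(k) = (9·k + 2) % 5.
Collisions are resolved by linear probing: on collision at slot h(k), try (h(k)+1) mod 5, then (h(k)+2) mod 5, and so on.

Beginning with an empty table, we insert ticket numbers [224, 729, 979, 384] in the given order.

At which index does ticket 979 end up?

0

224: h=3 => slot 3
729: h=3, probe 3,4 => slot 4
979: h=3, probe 3,4,0 => slot 0
384: h=3, probe 3,4,0,1 => slot 1
Table: [979, 384, -, 224, 729]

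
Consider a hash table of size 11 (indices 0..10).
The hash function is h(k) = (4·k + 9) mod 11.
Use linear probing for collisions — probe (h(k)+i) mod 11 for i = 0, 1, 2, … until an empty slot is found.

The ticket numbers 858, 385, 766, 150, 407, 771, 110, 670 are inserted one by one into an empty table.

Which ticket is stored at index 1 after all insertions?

Insert 858: h=9, slot 9 empty → index 9.
Insert 385: h=9, slot 9 occupied → index 10.
Insert 766: h=4, slot 4 empty → index 4.
Insert 150: h=4, slot 4 occupied → index 5.
Insert 407: h=9, slots 9,10 occupied → index 0.
Insert 771: h=2, slot 2 empty → index 2.
Insert 110: h=9, slots 9,10,0 occupied → index 1.
Insert 670: h=5, slot 5 occupied → index 6.
Table: [407, 110, 771, -, 766, 150, 670, -, -, 858, 385]

110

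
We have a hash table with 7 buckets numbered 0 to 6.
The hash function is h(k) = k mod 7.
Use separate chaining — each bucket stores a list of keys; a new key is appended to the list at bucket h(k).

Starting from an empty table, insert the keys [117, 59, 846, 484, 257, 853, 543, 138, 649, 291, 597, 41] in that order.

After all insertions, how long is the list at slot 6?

3

Insert 117: h=5, bucket 5 empty -> new chain.
Insert 59: h=3, bucket 3 empty -> new chain.
Insert 846: h=6, bucket 6 empty -> new chain.
Insert 484: h=1, bucket 1 empty -> new chain.
Insert 257: h=5, bucket 5 nonempty -> append to chain.
Insert 853: h=6, bucket 6 nonempty -> append to chain.
Insert 543: h=4, bucket 4 empty -> new chain.
Insert 138: h=5, bucket 5 nonempty -> append to chain.
Insert 649: h=5, bucket 5 nonempty -> append to chain.
Insert 291: h=4, bucket 4 nonempty -> append to chain.
Insert 597: h=2, bucket 2 empty -> new chain.
Insert 41: h=6, bucket 6 nonempty -> append to chain.
Final buckets:
0: .
1: 484
2: 597
3: 59
4: 543 -> 291
5: 117 -> 257 -> 138 -> 649
6: 846 -> 853 -> 41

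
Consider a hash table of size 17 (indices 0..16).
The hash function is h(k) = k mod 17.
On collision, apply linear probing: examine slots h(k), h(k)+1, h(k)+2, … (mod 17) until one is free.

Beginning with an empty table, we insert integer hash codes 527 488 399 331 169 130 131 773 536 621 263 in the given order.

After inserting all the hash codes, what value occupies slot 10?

773

Insert 527: h=0, slot 0 empty => index 0.
Insert 488: h=12, slot 12 empty => index 12.
Insert 399: h=8, slot 8 empty => index 8.
Insert 331: h=8, slot 8 occupied => index 9.
Insert 169: h=16, slot 16 empty => index 16.
Insert 130: h=11, slot 11 empty => index 11.
Insert 131: h=12, slot 12 occupied => index 13.
Insert 773: h=8, slots 8,9 occupied => index 10.
Insert 536: h=9, slots 9,10,11,12,13 occupied => index 14.
Insert 621: h=9, slots 9,10,11,12,13,14 occupied => index 15.
Insert 263: h=8, slots 8,9,10,11,12,13,14,15,16,0 occupied => index 1.
Table: [527, 263, -, -, -, -, -, -, 399, 331, 773, 130, 488, 131, 536, 621, 169]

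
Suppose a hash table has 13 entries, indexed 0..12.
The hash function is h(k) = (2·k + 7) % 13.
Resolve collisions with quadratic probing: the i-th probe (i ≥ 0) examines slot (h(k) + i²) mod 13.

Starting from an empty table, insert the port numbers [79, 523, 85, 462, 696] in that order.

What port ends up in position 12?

79 hashes to 9; slot 9 is free → place at 9.
523 hashes to 0; slot 0 is free → place at 0.
85 hashes to 8; slot 8 is free → place at 8.
462 hashes to 8; 8,9 taken → place at 12.
696 hashes to 8; 8,9,12 taken → place at 4.
Table: [523, _, _, _, 696, _, _, _, 85, 79, _, _, 462]

462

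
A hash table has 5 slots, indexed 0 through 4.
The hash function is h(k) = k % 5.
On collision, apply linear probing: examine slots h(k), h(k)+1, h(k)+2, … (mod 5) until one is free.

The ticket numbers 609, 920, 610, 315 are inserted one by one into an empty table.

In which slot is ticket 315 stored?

2

609: h=4 => slot 4
920: h=0 => slot 0
610: h=0, probe 0,1 => slot 1
315: h=0, probe 0,1,2 => slot 2
Table: [920, 610, 315, ∅, 609]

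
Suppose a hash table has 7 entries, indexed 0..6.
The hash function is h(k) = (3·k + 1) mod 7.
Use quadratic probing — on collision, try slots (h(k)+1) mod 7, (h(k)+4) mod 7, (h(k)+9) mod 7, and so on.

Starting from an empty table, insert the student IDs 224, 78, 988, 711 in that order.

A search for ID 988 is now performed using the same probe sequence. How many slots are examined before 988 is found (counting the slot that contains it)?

Insert 224: h=1, slot 1 empty => index 1.
Insert 78: h=4, slot 4 empty => index 4.
Insert 988: h=4, slot 4 occupied => index 5.
Insert 711: h=6, slot 6 empty => index 6.
Table: [—, 224, —, —, 78, 988, 711]
Lookup 988: h=4, probe 4,5 → found at 5.

2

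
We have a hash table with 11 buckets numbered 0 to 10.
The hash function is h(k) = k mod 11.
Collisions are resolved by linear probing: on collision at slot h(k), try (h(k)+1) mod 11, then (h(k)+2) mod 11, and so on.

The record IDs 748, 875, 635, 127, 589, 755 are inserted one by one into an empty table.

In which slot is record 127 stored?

7

Insert 748: h=0, slot 0 empty -> index 0.
Insert 875: h=6, slot 6 empty -> index 6.
Insert 635: h=8, slot 8 empty -> index 8.
Insert 127: h=6, slot 6 occupied -> index 7.
Insert 589: h=6, slots 6,7,8 occupied -> index 9.
Insert 755: h=7, slots 7,8,9 occupied -> index 10.
Table: [748, _, _, _, _, _, 875, 127, 635, 589, 755]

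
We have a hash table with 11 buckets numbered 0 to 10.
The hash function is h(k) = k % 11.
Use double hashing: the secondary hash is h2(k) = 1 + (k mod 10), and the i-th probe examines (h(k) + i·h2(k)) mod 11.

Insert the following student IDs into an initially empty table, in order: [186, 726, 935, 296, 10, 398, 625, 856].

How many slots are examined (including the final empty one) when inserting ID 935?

2

186: h=10 => slot 10
726: h=0 => slot 0
935: h=0, h2=6, probe 0,6 => slot 6
296: h=10, h2=7, probe 10,6,2 => slot 2
10: h=10, h2=1, probe 10,0,1 => slot 1
398: h=2, h2=9, probe 2,0,9 => slot 9
625: h=9, h2=6, probe 9,4 => slot 4
856: h=9, h2=7, probe 9,5 => slot 5
Table: [726, 10, 296, ∅, 625, 856, 935, ∅, ∅, 398, 186]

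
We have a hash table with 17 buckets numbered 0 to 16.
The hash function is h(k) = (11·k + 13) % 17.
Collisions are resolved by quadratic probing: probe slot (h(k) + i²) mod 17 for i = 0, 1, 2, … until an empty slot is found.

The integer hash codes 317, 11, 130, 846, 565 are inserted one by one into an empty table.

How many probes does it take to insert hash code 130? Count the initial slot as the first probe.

3

317 hashes to 15; slot 15 is free -> place at 15.
11 hashes to 15; 15 taken -> place at 16.
130 hashes to 15; 15,16 taken -> place at 2.
846 hashes to 3; slot 3 is free -> place at 3.
565 hashes to 6; slot 6 is free -> place at 6.
Table: [—, —, 130, 846, —, —, 565, —, —, —, —, —, —, —, —, 317, 11]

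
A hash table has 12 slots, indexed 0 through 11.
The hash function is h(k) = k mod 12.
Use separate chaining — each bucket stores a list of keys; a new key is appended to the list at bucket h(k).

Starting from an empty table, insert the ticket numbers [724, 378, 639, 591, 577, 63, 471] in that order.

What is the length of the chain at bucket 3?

Insert 724: h=4, bucket 4 empty → new chain.
Insert 378: h=6, bucket 6 empty → new chain.
Insert 639: h=3, bucket 3 empty → new chain.
Insert 591: h=3, bucket 3 nonempty → append to chain.
Insert 577: h=1, bucket 1 empty → new chain.
Insert 63: h=3, bucket 3 nonempty → append to chain.
Insert 471: h=3, bucket 3 nonempty → append to chain.
Final buckets:
0: -
1: 577
2: -
3: 639 -> 591 -> 63 -> 471
4: 724
5: -
6: 378
7: -
8: -
9: -
10: -
11: -

4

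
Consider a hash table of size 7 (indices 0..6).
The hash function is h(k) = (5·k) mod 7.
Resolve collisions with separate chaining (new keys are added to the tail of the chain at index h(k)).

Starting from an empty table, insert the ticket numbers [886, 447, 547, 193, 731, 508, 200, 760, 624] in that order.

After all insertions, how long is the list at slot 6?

886 -> bucket 6
447 -> bucket 2
547 -> bucket 5
193 -> bucket 6 (collision)
731 -> bucket 1
508 -> bucket 6 (collision)
200 -> bucket 6 (collision)
760 -> bucket 6 (collision)
624 -> bucket 5 (collision)
Final buckets:
0: .
1: 731
2: 447
3: .
4: .
5: 547 -> 624
6: 886 -> 193 -> 508 -> 200 -> 760

5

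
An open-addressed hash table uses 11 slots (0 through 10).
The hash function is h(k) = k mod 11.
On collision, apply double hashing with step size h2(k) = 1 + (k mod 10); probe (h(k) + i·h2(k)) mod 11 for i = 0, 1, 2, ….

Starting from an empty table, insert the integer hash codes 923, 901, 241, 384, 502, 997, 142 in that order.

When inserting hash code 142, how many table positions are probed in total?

2

Insert 923: h=10, slot 10 empty -> index 10.
Insert 901: h=10, h2=2, slot 10 occupied -> index 1.
Insert 241: h=10, h2=2, slots 10,1 occupied -> index 3.
Insert 384: h=10, h2=5, slot 10 occupied -> index 4.
Insert 502: h=7, slot 7 empty -> index 7.
Insert 997: h=7, h2=8, slots 7,4,1 occupied -> index 9.
Insert 142: h=10, h2=3, slot 10 occupied -> index 2.
Table: [_, 901, 142, 241, 384, _, _, 502, _, 997, 923]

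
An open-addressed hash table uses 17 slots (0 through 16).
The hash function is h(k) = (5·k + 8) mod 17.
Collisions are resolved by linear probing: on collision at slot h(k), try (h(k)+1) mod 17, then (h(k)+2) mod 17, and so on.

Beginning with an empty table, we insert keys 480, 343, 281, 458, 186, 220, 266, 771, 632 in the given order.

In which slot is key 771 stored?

7

Insert 480: h=11, slot 11 empty => index 11.
Insert 343: h=6, slot 6 empty => index 6.
Insert 281: h=2, slot 2 empty => index 2.
Insert 458: h=3, slot 3 empty => index 3.
Insert 186: h=3, slot 3 occupied => index 4.
Insert 220: h=3, slots 3,4 occupied => index 5.
Insert 266: h=12, slot 12 empty => index 12.
Insert 771: h=4, slots 4,5,6 occupied => index 7.
Insert 632: h=6, slots 6,7 occupied => index 8.
Table: [_, _, 281, 458, 186, 220, 343, 771, 632, _, _, 480, 266, _, _, _, _]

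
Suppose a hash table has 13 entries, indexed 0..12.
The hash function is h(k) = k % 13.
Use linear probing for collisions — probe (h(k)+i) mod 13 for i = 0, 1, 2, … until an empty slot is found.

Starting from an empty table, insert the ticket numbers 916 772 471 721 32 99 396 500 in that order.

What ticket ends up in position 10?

916 hashes to 6; slot 6 is free => place at 6.
772 hashes to 5; slot 5 is free => place at 5.
471 hashes to 3; slot 3 is free => place at 3.
721 hashes to 6; 6 taken => place at 7.
32 hashes to 6; 6,7 taken => place at 8.
99 hashes to 8; 8 taken => place at 9.
396 hashes to 6; 6,7,8,9 taken => place at 10.
500 hashes to 6; 6,7,8,9,10 taken => place at 11.
Table: [., ., ., 471, ., 772, 916, 721, 32, 99, 396, 500, .]

396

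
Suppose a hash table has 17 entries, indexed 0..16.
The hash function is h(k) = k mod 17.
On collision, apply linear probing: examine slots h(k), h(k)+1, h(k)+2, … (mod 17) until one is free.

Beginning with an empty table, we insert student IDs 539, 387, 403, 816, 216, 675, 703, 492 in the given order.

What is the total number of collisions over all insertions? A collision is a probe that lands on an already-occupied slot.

11

Insert 539: h=12, slot 12 empty → index 12.
Insert 387: h=13, slot 13 empty → index 13.
Insert 403: h=12, slots 12,13 occupied → index 14.
Insert 816: h=0, slot 0 empty → index 0.
Insert 216: h=12, slots 12,13,14 occupied → index 15.
Insert 675: h=12, slots 12,13,14,15 occupied → index 16.
Insert 703: h=6, slot 6 empty → index 6.
Insert 492: h=16, slots 16,0 occupied → index 1.
Table: [816, 492, -, -, -, -, 703, -, -, -, -, -, 539, 387, 403, 216, 675]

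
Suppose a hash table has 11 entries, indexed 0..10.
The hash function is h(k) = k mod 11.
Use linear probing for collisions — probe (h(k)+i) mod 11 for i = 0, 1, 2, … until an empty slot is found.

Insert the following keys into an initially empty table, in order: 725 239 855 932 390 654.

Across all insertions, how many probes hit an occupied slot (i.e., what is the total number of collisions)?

5

Insert 725: h=10, slot 10 empty => index 10.
Insert 239: h=8, slot 8 empty => index 8.
Insert 855: h=8, slot 8 occupied => index 9.
Insert 932: h=8, slots 8,9,10 occupied => index 0.
Insert 390: h=5, slot 5 empty => index 5.
Insert 654: h=5, slot 5 occupied => index 6.
Table: [932, -, -, -, -, 390, 654, -, 239, 855, 725]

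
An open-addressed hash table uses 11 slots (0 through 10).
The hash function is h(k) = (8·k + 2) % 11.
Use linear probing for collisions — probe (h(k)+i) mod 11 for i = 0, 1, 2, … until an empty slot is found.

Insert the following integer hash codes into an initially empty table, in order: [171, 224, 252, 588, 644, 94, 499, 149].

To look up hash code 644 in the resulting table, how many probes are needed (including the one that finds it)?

171 hashes to 6; slot 6 is free → place at 6.
224 hashes to 1; slot 1 is free → place at 1.
252 hashes to 5; slot 5 is free → place at 5.
588 hashes to 9; slot 9 is free → place at 9.
644 hashes to 6; 6 taken → place at 7.
94 hashes to 6; 6,7 taken → place at 8.
499 hashes to 1; 1 taken → place at 2.
149 hashes to 6; 6,7,8,9 taken → place at 10.
Table: [—, 224, 499, —, —, 252, 171, 644, 94, 588, 149]
Lookup 644: h=6, probe 6,7 → found at 7.

2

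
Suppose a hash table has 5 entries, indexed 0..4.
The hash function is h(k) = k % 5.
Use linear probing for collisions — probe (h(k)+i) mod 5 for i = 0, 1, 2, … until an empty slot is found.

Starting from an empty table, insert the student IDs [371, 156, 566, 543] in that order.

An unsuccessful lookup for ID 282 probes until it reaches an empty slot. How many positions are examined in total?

Insert 371: h=1, slot 1 empty => index 1.
Insert 156: h=1, slot 1 occupied => index 2.
Insert 566: h=1, slots 1,2 occupied => index 3.
Insert 543: h=3, slot 3 occupied => index 4.
Table: [—, 371, 156, 566, 543]
Lookup 282: h=2, probe 2,3,4,0 → slot 0 empty, not found.

4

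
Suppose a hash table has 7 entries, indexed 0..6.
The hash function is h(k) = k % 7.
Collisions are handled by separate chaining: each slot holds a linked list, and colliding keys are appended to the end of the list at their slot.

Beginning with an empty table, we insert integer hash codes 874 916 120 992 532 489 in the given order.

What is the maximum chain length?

3

Insert 874: h=6, bucket 6 empty -> new chain.
Insert 916: h=6, bucket 6 nonempty -> append to chain.
Insert 120: h=1, bucket 1 empty -> new chain.
Insert 992: h=5, bucket 5 empty -> new chain.
Insert 532: h=0, bucket 0 empty -> new chain.
Insert 489: h=6, bucket 6 nonempty -> append to chain.
Final buckets:
0: 532
1: 120
2: ∅
3: ∅
4: ∅
5: 992
6: 874 -> 916 -> 489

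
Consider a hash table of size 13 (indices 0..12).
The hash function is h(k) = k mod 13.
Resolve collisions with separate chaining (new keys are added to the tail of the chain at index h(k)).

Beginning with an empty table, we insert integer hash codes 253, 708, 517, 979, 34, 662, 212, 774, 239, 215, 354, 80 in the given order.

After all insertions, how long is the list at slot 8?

Insert 253: h=6, bucket 6 empty → new chain.
Insert 708: h=6, bucket 6 nonempty → append to chain.
Insert 517: h=10, bucket 10 empty → new chain.
Insert 979: h=4, bucket 4 empty → new chain.
Insert 34: h=8, bucket 8 empty → new chain.
Insert 662: h=12, bucket 12 empty → new chain.
Insert 212: h=4, bucket 4 nonempty → append to chain.
Insert 774: h=7, bucket 7 empty → new chain.
Insert 239: h=5, bucket 5 empty → new chain.
Insert 215: h=7, bucket 7 nonempty → append to chain.
Insert 354: h=3, bucket 3 empty → new chain.
Insert 80: h=2, bucket 2 empty → new chain.
Final buckets:
0: -
1: -
2: 80
3: 354
4: 979 -> 212
5: 239
6: 253 -> 708
7: 774 -> 215
8: 34
9: -
10: 517
11: -
12: 662

1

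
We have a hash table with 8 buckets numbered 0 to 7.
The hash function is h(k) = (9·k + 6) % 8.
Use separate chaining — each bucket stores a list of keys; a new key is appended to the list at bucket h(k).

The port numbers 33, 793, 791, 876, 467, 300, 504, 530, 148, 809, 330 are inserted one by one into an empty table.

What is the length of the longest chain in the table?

Insert 33: h=7, bucket 7 empty -> new chain.
Insert 793: h=7, bucket 7 nonempty -> append to chain.
Insert 791: h=5, bucket 5 empty -> new chain.
Insert 876: h=2, bucket 2 empty -> new chain.
Insert 467: h=1, bucket 1 empty -> new chain.
Insert 300: h=2, bucket 2 nonempty -> append to chain.
Insert 504: h=6, bucket 6 empty -> new chain.
Insert 530: h=0, bucket 0 empty -> new chain.
Insert 148: h=2, bucket 2 nonempty -> append to chain.
Insert 809: h=7, bucket 7 nonempty -> append to chain.
Insert 330: h=0, bucket 0 nonempty -> append to chain.
Final buckets:
0: 530 -> 330
1: 467
2: 876 -> 300 -> 148
3: -
4: -
5: 791
6: 504
7: 33 -> 793 -> 809

3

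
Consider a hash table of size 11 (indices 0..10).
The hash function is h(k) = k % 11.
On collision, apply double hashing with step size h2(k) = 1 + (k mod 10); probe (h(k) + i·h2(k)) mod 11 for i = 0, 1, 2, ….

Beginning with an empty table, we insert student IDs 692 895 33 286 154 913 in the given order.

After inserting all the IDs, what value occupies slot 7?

286

Insert 692: h=10, slot 10 empty => index 10.
Insert 895: h=4, slot 4 empty => index 4.
Insert 33: h=0, slot 0 empty => index 0.
Insert 286: h=0, h2=7, slot 0 occupied => index 7.
Insert 154: h=0, h2=5, slot 0 occupied => index 5.
Insert 913: h=0, h2=4, slots 0,4 occupied => index 8.
Table: [33, -, -, -, 895, 154, -, 286, 913, -, 692]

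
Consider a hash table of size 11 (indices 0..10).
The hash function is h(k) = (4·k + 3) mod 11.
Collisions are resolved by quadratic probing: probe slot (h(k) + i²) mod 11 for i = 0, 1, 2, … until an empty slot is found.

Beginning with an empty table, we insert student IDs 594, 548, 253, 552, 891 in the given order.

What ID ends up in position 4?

253

Insert 594: h=3, slot 3 empty → index 3.
Insert 548: h=6, slot 6 empty → index 6.
Insert 253: h=3, slot 3 occupied → index 4.
Insert 552: h=0, slot 0 empty → index 0.
Insert 891: h=3, slots 3,4 occupied → index 7.
Table: [552, ., ., 594, 253, ., 548, 891, ., ., .]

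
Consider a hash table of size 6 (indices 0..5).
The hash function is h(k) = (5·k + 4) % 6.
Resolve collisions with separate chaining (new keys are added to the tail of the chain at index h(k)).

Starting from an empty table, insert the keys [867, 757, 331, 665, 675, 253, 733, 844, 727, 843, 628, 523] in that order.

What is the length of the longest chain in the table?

867 -> bucket 1
757 -> bucket 3
331 -> bucket 3 (collision)
665 -> bucket 5
675 -> bucket 1 (collision)
253 -> bucket 3 (collision)
733 -> bucket 3 (collision)
844 -> bucket 0
727 -> bucket 3 (collision)
843 -> bucket 1 (collision)
628 -> bucket 0 (collision)
523 -> bucket 3 (collision)
Final buckets:
0: 844 -> 628
1: 867 -> 675 -> 843
2: ∅
3: 757 -> 331 -> 253 -> 733 -> 727 -> 523
4: ∅
5: 665

6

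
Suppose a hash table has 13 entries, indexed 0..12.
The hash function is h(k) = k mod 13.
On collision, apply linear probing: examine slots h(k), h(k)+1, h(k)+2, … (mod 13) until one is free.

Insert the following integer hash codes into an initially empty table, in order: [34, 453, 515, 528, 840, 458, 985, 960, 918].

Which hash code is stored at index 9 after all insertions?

34 hashes to 8; slot 8 is free => place at 8.
453 hashes to 11; slot 11 is free => place at 11.
515 hashes to 8; 8 taken => place at 9.
528 hashes to 8; 8,9 taken => place at 10.
840 hashes to 8; 8,9,10,11 taken => place at 12.
458 hashes to 3; slot 3 is free => place at 3.
985 hashes to 10; 10,11,12 taken => place at 0.
960 hashes to 11; 11,12,0 taken => place at 1.
918 hashes to 8; 8,9,10,11,12,0,1 taken => place at 2.
Table: [985, 960, 918, 458, ., ., ., ., 34, 515, 528, 453, 840]

515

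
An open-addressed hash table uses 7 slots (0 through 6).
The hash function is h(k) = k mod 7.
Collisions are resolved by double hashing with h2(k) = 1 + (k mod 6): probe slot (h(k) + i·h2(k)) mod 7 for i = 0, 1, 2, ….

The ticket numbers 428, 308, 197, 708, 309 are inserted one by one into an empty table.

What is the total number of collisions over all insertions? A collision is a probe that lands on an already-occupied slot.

Insert 428: h=1, slot 1 empty -> index 1.
Insert 308: h=0, slot 0 empty -> index 0.
Insert 197: h=1, h2=6, slots 1,0 occupied -> index 6.
Insert 708: h=1, h2=1, slot 1 occupied -> index 2.
Insert 309: h=1, h2=4, slot 1 occupied -> index 5.
Table: [308, 428, 708, -, -, 309, 197]

4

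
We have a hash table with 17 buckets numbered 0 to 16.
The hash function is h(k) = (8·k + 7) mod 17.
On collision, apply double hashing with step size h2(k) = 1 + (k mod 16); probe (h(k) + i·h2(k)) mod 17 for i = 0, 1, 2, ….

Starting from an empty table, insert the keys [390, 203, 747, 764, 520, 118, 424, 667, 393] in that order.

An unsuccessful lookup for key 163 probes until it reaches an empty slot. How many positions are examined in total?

3

390: h=16 -> slot 16
203: h=16, h2=12, probe 16,11 -> slot 11
747: h=16, h2=12, probe 16,11,6 -> slot 6
764: h=16, h2=13, probe 16,12 -> slot 12
520: h=2 -> slot 2
118: h=16, h2=7, probe 16,6,13 -> slot 13
424: h=16, h2=9, probe 16,8 -> slot 8
667: h=5 -> slot 5
393: h=6, h2=10, probe 6,16,9 -> slot 9
Table: [-, -, 520, -, -, 667, 747, -, 424, 393, -, 203, 764, 118, -, -, 390]
Lookup 163: h=2, h2=4, probe 2,6,10 → slot 10 empty, not found.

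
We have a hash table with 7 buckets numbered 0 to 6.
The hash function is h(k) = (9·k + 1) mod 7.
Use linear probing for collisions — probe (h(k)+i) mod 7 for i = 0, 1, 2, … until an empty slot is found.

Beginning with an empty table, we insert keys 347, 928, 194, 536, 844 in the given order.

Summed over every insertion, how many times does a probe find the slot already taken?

347 hashes to 2; slot 2 is free → place at 2.
928 hashes to 2; 2 taken → place at 3.
194 hashes to 4; slot 4 is free → place at 4.
536 hashes to 2; 2,3,4 taken → place at 5.
844 hashes to 2; 2,3,4,5 taken → place at 6.
Table: [_, _, 347, 928, 194, 536, 844]

8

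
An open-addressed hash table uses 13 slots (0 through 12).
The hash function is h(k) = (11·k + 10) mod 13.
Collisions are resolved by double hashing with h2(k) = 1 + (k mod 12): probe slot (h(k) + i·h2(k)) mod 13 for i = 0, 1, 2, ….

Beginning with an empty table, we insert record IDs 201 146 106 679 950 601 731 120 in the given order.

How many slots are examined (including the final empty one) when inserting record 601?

4

201 hashes to 11; slot 11 is free → place at 11.
146 hashes to 4; slot 4 is free → place at 4.
106 hashes to 6; slot 6 is free → place at 6.
679 hashes to 4, h2=8; 4 taken → place at 12.
950 hashes to 8; slot 8 is free → place at 8.
601 hashes to 4, h2=2; 4,6,8 taken → place at 10.
731 hashes to 4, h2=12; 4 taken → place at 3.
120 hashes to 4, h2=1; 4 taken → place at 5.
Table: [_, _, _, 731, 146, 120, 106, _, 950, _, 601, 201, 679]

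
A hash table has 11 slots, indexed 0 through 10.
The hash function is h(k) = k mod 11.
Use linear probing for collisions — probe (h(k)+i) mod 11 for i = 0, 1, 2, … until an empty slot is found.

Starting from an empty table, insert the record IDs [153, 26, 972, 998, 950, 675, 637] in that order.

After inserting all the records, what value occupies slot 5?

153: h=10 → slot 10
26: h=4 → slot 4
972: h=4, probe 4,5 → slot 5
998: h=8 → slot 8
950: h=4, probe 4,5,6 → slot 6
675: h=4, probe 4,5,6,7 → slot 7
637: h=10, probe 10,0 → slot 0
Table: [637, ., ., ., 26, 972, 950, 675, 998, ., 153]

972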